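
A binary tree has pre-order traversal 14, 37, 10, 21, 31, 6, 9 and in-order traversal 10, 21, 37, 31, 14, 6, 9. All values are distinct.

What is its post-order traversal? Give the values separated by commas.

The first element of pre-order is the root; it splits in-order into left and right subtrees.
Root 14: left subtree has 4 nodes {10, 21, 37, 31}, right has 2 {6, 9}.
  Root 37: left subtree has 2 nodes {10, 21}, right has 1 {31}.
    Root 10: left subtree has 0 nodes { }, right has 1 {21}.
  Root 6: left subtree has 0 nodes { }, right has 1 {9}.

21, 10, 31, 37, 9, 6, 14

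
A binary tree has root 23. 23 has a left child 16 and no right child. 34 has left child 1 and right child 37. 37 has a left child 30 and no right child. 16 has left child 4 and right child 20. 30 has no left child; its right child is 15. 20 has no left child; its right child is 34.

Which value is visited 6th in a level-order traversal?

Level-order visits nodes level by level from the root, left to right within each level.
Level 0: 23
Level 1: 16
Level 2: 4, 20
Level 3: 34
Level 4: 1, 37
Level 5: 30
Level 6: 15
Full level-order sequence: 23, 16, 4, 20, 34, 1, 37, 30, 15.

1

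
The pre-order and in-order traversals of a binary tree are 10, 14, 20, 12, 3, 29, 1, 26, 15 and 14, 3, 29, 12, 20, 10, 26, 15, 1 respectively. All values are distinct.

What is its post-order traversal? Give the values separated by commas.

29, 3, 12, 20, 14, 15, 26, 1, 10

The first element of pre-order is the root; it splits in-order into left and right subtrees.
Root 10: left subtree has 5 nodes {14, 3, 29, 12, 20}, right has 3 {26, 15, 1}.
  Root 14: left subtree has 0 nodes { }, right has 4 {3, 29, 12, 20}.
    Root 20: left subtree has 3 nodes {3, 29, 12}, right has 0 { }.
      Root 12: left subtree has 2 nodes {3, 29}, right has 0 { }.
        Root 3: left subtree has 0 nodes { }, right has 1 {29}.
  Root 1: left subtree has 2 nodes {26, 15}, right has 0 { }.
    Root 26: left subtree has 0 nodes { }, right has 1 {15}.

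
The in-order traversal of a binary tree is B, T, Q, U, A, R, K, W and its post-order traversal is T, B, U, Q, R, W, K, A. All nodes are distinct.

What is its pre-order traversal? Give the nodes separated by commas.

A, Q, B, T, U, K, R, W

The last element of post-order is the root; it splits in-order into left and right subtrees.
Root A: left subtree has 4 nodes {B, T, Q, U}, right has 3 {R, K, W}.
  Root Q: left subtree has 2 nodes {B, T}, right has 1 {U}.
    Root B: left subtree has 0 nodes { }, right has 1 {T}.
  Root K: left subtree has 1 node {R}, right has 1 {W}.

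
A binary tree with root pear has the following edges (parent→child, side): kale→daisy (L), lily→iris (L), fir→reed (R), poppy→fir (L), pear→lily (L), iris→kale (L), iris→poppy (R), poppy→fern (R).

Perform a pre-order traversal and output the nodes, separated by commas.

Pre-order visits the node, then its left subtree, then its right subtree.
Visit pear.
At pear: go left to lily.
  Visit lily.
  At lily: go left to iris.
    Visit iris.
    At iris: go left to kale.
      Visit kale.
      At kale: go left to daisy.
        daisy is a leaf — visit daisy.
      At kale: no right child.
    At iris: go right to poppy.
      Visit poppy.
      At poppy: go left to fir.
        Visit fir.
        At fir: no left child.
        At fir: go right to reed.
          reed is a leaf — visit reed.
      At poppy: go right to fern.
        fern is a leaf — visit fern.
  At lily: no right child.
At pear: no right child.

pear, lily, iris, kale, daisy, poppy, fir, reed, fern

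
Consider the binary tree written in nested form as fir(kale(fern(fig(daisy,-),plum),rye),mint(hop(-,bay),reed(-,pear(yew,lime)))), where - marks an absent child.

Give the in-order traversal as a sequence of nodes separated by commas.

In-order visits the left subtree, then the node, then the right subtree.
At fir: go left to kale.
  At kale: go left to fern.
    At fern: go left to fig.
      At fig: go left to daisy.
        daisy is a leaf — visit daisy.
      Visit fig.
      At fig: no right child.
    Visit fern.
    At fern: go right to plum.
      plum is a leaf — visit plum.
  Visit kale.
  At kale: go right to rye.
    rye is a leaf — visit rye.
Visit fir.
At fir: go right to mint.
  At mint: go left to hop.
    At hop: no left child.
    Visit hop.
    At hop: go right to bay.
      bay is a leaf — visit bay.
  Visit mint.
  At mint: go right to reed.
    At reed: no left child.
    Visit reed.
    At reed: go right to pear.
      At pear: go left to yew.
        yew is a leaf — visit yew.
      Visit pear.
      At pear: go right to lime.
        lime is a leaf — visit lime.

daisy, fig, fern, plum, kale, rye, fir, hop, bay, mint, reed, yew, pear, lime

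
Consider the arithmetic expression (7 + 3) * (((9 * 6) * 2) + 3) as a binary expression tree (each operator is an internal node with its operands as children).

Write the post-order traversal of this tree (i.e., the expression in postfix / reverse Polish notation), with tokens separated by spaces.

7 3 + 9 6 * 2 * 3 + *

Post-order on an expression tree gives postfix notation: for each operator, emit left operand, right operand, then the operator.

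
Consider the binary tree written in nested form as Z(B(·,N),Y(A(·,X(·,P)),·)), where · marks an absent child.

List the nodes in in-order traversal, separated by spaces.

In-order visits the left subtree, then the node, then the right subtree.
At Z: go left to B.
  At B: no left child.
  Visit B.
  At B: go right to N.
    N is a leaf — visit N.
Visit Z.
At Z: go right to Y.
  At Y: go left to A.
    At A: no left child.
    Visit A.
    At A: go right to X.
      At X: no left child.
      Visit X.
      At X: go right to P.
        P is a leaf — visit P.
  Visit Y.
  At Y: no right child.

B N Z A X P Y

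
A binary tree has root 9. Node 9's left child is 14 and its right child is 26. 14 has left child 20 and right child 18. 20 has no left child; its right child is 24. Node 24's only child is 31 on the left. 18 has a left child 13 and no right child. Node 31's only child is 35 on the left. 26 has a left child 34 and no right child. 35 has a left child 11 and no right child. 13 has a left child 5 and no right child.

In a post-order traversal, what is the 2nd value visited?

35

Post-order visits the left subtree, then the right subtree, then the node.
At 9: go left to 14.
  At 14: go left to 20.
    At 20: no left child.
    At 20: go right to 24.
      At 24: go left to 31.
        At 31: go left to 35.
          At 35: go left to 11.
            11 is a leaf — visit 11.
          At 35: no right child.
          Visit 35.
        At 31: no right child.
        Visit 31.
      At 24: no right child.
      Visit 24.
    Visit 20.
  At 14: go right to 18.
    At 18: go left to 13.
      At 13: go left to 5.
        5 is a leaf — visit 5.
      At 13: no right child.
      Visit 13.
    At 18: no right child.
    Visit 18.
  Visit 14.
At 9: go right to 26.
  At 26: go left to 34.
    34 is a leaf — visit 34.
  At 26: no right child.
  Visit 26.
Visit 9.
Full post-order sequence: 11, 35, 31, 24, 20, 5, 13, 18, 14, 34, 26, 9.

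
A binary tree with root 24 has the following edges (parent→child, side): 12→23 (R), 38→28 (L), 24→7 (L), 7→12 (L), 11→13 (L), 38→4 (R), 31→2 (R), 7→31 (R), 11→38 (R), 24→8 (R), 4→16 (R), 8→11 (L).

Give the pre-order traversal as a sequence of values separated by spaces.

24 7 12 23 31 2 8 11 13 38 28 4 16

Pre-order visits the node, then its left subtree, then its right subtree.
Visit 24.
At 24: go left to 7.
  Visit 7.
  At 7: go left to 12.
    Visit 12.
    At 12: no left child.
    At 12: go right to 23.
      23 is a leaf — visit 23.
  At 7: go right to 31.
    Visit 31.
    At 31: no left child.
    At 31: go right to 2.
      2 is a leaf — visit 2.
At 24: go right to 8.
  Visit 8.
  At 8: go left to 11.
    Visit 11.
    At 11: go left to 13.
      13 is a leaf — visit 13.
    At 11: go right to 38.
      Visit 38.
      At 38: go left to 28.
        28 is a leaf — visit 28.
      At 38: go right to 4.
        Visit 4.
        At 4: no left child.
        At 4: go right to 16.
          16 is a leaf — visit 16.
  At 8: no right child.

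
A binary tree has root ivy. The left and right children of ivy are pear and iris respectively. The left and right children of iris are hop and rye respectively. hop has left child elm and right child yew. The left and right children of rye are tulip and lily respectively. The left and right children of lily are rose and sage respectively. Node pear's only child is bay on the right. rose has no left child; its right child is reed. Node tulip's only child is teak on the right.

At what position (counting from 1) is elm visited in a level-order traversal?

7

Level-order visits nodes level by level from the root, left to right within each level.
Level 0: ivy
Level 1: pear, iris
Level 2: bay, hop, rye
Level 3: elm, yew, tulip, lily
Level 4: teak, rose, sage
Level 5: reed
Full level-order sequence: ivy, pear, iris, bay, hop, rye, elm, yew, tulip, lily, teak, rose, sage, reed.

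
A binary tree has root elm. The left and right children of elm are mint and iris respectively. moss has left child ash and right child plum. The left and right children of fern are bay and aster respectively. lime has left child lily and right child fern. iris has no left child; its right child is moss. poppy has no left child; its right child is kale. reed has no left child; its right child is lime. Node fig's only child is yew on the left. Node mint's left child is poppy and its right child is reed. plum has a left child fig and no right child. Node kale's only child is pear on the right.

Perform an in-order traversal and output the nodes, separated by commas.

In-order visits the left subtree, then the node, then the right subtree.
At elm: go left to mint.
  At mint: go left to poppy.
    At poppy: no left child.
    Visit poppy.
    At poppy: go right to kale.
      At kale: no left child.
      Visit kale.
      At kale: go right to pear.
        pear is a leaf — visit pear.
  Visit mint.
  At mint: go right to reed.
    At reed: no left child.
    Visit reed.
    At reed: go right to lime.
      At lime: go left to lily.
        lily is a leaf — visit lily.
      Visit lime.
      At lime: go right to fern.
        At fern: go left to bay.
          bay is a leaf — visit bay.
        Visit fern.
        At fern: go right to aster.
          aster is a leaf — visit aster.
Visit elm.
At elm: go right to iris.
  At iris: no left child.
  Visit iris.
  At iris: go right to moss.
    At moss: go left to ash.
      ash is a leaf — visit ash.
    Visit moss.
    At moss: go right to plum.
      At plum: go left to fig.
        At fig: go left to yew.
          yew is a leaf — visit yew.
        Visit fig.
        At fig: no right child.
      Visit plum.
      At plum: no right child.

poppy, kale, pear, mint, reed, lily, lime, bay, fern, aster, elm, iris, ash, moss, yew, fig, plum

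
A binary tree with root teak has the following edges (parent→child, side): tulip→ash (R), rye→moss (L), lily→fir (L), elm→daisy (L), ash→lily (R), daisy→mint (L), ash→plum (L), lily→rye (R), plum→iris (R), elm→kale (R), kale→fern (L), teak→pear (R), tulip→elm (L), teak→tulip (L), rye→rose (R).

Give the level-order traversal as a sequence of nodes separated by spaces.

Level-order visits nodes level by level from the root, left to right within each level.
Level 0: teak
Level 1: tulip, pear
Level 2: elm, ash
Level 3: daisy, kale, plum, lily
Level 4: mint, fern, iris, fir, rye
Level 5: moss, rose

teak tulip pear elm ash daisy kale plum lily mint fern iris fir rye moss rose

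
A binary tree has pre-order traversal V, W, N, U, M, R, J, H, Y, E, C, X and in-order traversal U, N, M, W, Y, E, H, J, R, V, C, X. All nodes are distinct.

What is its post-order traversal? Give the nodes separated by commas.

U, M, N, E, Y, H, J, R, W, X, C, V

The first element of pre-order is the root; it splits in-order into left and right subtrees.
Root V: left subtree has 9 nodes {U, N, M, W, Y, E, H, J, R}, right has 2 {C, X}.
  Root W: left subtree has 3 nodes {U, N, M}, right has 5 {Y, E, H, J, R}.
    Root N: left subtree has 1 node {U}, right has 1 {M}.
    Root R: left subtree has 4 nodes {Y, E, H, J}, right has 0 { }.
      Root J: left subtree has 3 nodes {Y, E, H}, right has 0 { }.
        Root H: left subtree has 2 nodes {Y, E}, right has 0 { }.
          Root Y: left subtree has 0 nodes { }, right has 1 {E}.
  Root C: left subtree has 0 nodes { }, right has 1 {X}.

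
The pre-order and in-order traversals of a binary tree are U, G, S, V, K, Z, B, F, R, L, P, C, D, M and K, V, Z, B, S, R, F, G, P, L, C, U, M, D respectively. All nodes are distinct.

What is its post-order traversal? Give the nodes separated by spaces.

K B Z V R F S P C L G M D U

The first element of pre-order is the root; it splits in-order into left and right subtrees.
Root U: left subtree has 11 nodes {K, V, Z, B, S, R, F, G, P, L, C}, right has 2 {M, D}.
  Root G: left subtree has 7 nodes {K, V, Z, B, S, R, F}, right has 3 {P, L, C}.
    Root S: left subtree has 4 nodes {K, V, Z, B}, right has 2 {R, F}.
      Root V: left subtree has 1 node {K}, right has 2 {Z, B}.
        Root Z: left subtree has 0 nodes { }, right has 1 {B}.
      Root F: left subtree has 1 node {R}, right has 0 { }.
    Root L: left subtree has 1 node {P}, right has 1 {C}.
  Root D: left subtree has 1 node {M}, right has 0 { }.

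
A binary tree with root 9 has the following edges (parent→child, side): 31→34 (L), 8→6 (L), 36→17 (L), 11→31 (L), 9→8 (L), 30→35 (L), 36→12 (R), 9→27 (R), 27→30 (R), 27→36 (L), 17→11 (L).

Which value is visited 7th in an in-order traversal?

In-order visits the left subtree, then the node, then the right subtree.
At 9: go left to 8.
  At 8: go left to 6.
    6 is a leaf — visit 6.
  Visit 8.
  At 8: no right child.
Visit 9.
At 9: go right to 27.
  At 27: go left to 36.
    At 36: go left to 17.
      At 17: go left to 11.
        At 11: go left to 31.
          At 31: go left to 34.
            34 is a leaf — visit 34.
          Visit 31.
          At 31: no right child.
        Visit 11.
        At 11: no right child.
      Visit 17.
      At 17: no right child.
    Visit 36.
    At 36: go right to 12.
      12 is a leaf — visit 12.
  Visit 27.
  At 27: go right to 30.
    At 30: go left to 35.
      35 is a leaf — visit 35.
    Visit 30.
    At 30: no right child.
Full in-order sequence: 6, 8, 9, 34, 31, 11, 17, 36, 12, 27, 35, 30.

17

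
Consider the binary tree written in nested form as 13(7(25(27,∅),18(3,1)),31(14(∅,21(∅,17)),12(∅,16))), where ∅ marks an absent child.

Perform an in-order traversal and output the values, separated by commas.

27, 25, 7, 3, 18, 1, 13, 14, 21, 17, 31, 12, 16

In-order visits the left subtree, then the node, then the right subtree.
At 13: go left to 7.
  At 7: go left to 25.
    At 25: go left to 27.
      27 is a leaf — visit 27.
    Visit 25.
    At 25: no right child.
  Visit 7.
  At 7: go right to 18.
    At 18: go left to 3.
      3 is a leaf — visit 3.
    Visit 18.
    At 18: go right to 1.
      1 is a leaf — visit 1.
Visit 13.
At 13: go right to 31.
  At 31: go left to 14.
    At 14: no left child.
    Visit 14.
    At 14: go right to 21.
      At 21: no left child.
      Visit 21.
      At 21: go right to 17.
        17 is a leaf — visit 17.
  Visit 31.
  At 31: go right to 12.
    At 12: no left child.
    Visit 12.
    At 12: go right to 16.
      16 is a leaf — visit 16.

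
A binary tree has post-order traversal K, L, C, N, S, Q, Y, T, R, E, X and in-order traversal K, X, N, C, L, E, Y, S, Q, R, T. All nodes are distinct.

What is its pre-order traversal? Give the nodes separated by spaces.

X K E N C L R Y Q S T

The last element of post-order is the root; it splits in-order into left and right subtrees.
Root X: left subtree has 1 node {K}, right has 9 {N, C, L, E, Y, S, Q, R, T}.
  Root E: left subtree has 3 nodes {N, C, L}, right has 5 {Y, S, Q, R, T}.
    Root N: left subtree has 0 nodes { }, right has 2 {C, L}.
      Root C: left subtree has 0 nodes { }, right has 1 {L}.
    Root R: left subtree has 3 nodes {Y, S, Q}, right has 1 {T}.
      Root Y: left subtree has 0 nodes { }, right has 2 {S, Q}.
        Root Q: left subtree has 1 node {S}, right has 0 { }.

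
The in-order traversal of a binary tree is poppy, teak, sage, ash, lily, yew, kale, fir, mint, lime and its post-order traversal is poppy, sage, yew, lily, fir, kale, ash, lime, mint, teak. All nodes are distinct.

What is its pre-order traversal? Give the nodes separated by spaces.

teak poppy mint ash sage kale lily yew fir lime

The last element of post-order is the root; it splits in-order into left and right subtrees.
Root teak: left subtree has 1 node {poppy}, right has 8 {sage, ash, lily, yew, kale, fir, mint, lime}.
  Root mint: left subtree has 6 nodes {sage, ash, lily, yew, kale, fir}, right has 1 {lime}.
    Root ash: left subtree has 1 node {sage}, right has 4 {lily, yew, kale, fir}.
      Root kale: left subtree has 2 nodes {lily, yew}, right has 1 {fir}.
        Root lily: left subtree has 0 nodes { }, right has 1 {yew}.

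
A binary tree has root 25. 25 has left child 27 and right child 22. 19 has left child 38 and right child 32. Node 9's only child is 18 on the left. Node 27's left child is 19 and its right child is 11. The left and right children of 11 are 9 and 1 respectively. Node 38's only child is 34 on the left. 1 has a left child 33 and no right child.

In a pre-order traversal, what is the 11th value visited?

Pre-order visits the node, then its left subtree, then its right subtree.
Visit 25.
At 25: go left to 27.
  Visit 27.
  At 27: go left to 19.
    Visit 19.
    At 19: go left to 38.
      Visit 38.
      At 38: go left to 34.
        34 is a leaf — visit 34.
      At 38: no right child.
    At 19: go right to 32.
      32 is a leaf — visit 32.
  At 27: go right to 11.
    Visit 11.
    At 11: go left to 9.
      Visit 9.
      At 9: go left to 18.
        18 is a leaf — visit 18.
      At 9: no right child.
    At 11: go right to 1.
      Visit 1.
      At 1: go left to 33.
        33 is a leaf — visit 33.
      At 1: no right child.
At 25: go right to 22.
  22 is a leaf — visit 22.
Full pre-order sequence: 25, 27, 19, 38, 34, 32, 11, 9, 18, 1, 33, 22.

33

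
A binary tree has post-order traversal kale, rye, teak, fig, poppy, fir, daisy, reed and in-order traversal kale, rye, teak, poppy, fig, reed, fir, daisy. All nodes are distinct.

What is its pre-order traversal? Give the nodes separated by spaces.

reed poppy teak rye kale fig daisy fir

The last element of post-order is the root; it splits in-order into left and right subtrees.
Root reed: left subtree has 5 nodes {kale, rye, teak, poppy, fig}, right has 2 {fir, daisy}.
  Root poppy: left subtree has 3 nodes {kale, rye, teak}, right has 1 {fig}.
    Root teak: left subtree has 2 nodes {kale, rye}, right has 0 { }.
      Root rye: left subtree has 1 node {kale}, right has 0 { }.
  Root daisy: left subtree has 1 node {fir}, right has 0 { }.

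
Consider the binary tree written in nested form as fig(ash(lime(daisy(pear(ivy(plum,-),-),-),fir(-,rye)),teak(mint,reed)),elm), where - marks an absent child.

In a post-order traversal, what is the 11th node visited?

ash

Post-order visits the left subtree, then the right subtree, then the node.
At fig: go left to ash.
  At ash: go left to lime.
    At lime: go left to daisy.
      At daisy: go left to pear.
        At pear: go left to ivy.
          At ivy: go left to plum.
            plum is a leaf — visit plum.
          At ivy: no right child.
          Visit ivy.
        At pear: no right child.
        Visit pear.
      At daisy: no right child.
      Visit daisy.
    At lime: go right to fir.
      At fir: no left child.
      At fir: go right to rye.
        rye is a leaf — visit rye.
      Visit fir.
    Visit lime.
  At ash: go right to teak.
    At teak: go left to mint.
      mint is a leaf — visit mint.
    At teak: go right to reed.
      reed is a leaf — visit reed.
    Visit teak.
  Visit ash.
At fig: go right to elm.
  elm is a leaf — visit elm.
Visit fig.
Full post-order sequence: plum, ivy, pear, daisy, rye, fir, lime, mint, reed, teak, ash, elm, fig.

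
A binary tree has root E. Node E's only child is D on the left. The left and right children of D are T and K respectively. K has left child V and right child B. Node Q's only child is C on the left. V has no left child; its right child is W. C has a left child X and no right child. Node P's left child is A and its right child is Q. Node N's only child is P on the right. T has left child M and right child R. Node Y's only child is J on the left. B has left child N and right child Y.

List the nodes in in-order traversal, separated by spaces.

In-order visits the left subtree, then the node, then the right subtree.
At E: go left to D.
  At D: go left to T.
    At T: go left to M.
      M is a leaf — visit M.
    Visit T.
    At T: go right to R.
      R is a leaf — visit R.
  Visit D.
  At D: go right to K.
    At K: go left to V.
      At V: no left child.
      Visit V.
      At V: go right to W.
        W is a leaf — visit W.
    Visit K.
    At K: go right to B.
      At B: go left to N.
        At N: no left child.
        Visit N.
        At N: go right to P.
          At P: go left to A.
            A is a leaf — visit A.
          Visit P.
          At P: go right to Q.
            At Q: go left to C.
              At C: go left to X.
                X is a leaf — visit X.
              Visit C.
              At C: no right child.
            Visit Q.
            At Q: no right child.
      Visit B.
      At B: go right to Y.
        At Y: go left to J.
          J is a leaf — visit J.
        Visit Y.
        At Y: no right child.
Visit E.
At E: no right child.

M T R D V W K N A P X C Q B J Y E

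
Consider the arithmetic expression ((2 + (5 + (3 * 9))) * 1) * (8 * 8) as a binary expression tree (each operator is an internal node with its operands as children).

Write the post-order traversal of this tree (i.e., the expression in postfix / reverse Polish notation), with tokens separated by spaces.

Post-order on an expression tree gives postfix notation: for each operator, emit left operand, right operand, then the operator.

2 5 3 9 * + + 1 * 8 8 * *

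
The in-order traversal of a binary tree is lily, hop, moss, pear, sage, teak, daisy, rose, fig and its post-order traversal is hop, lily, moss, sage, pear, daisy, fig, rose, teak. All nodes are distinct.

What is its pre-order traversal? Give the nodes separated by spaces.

teak pear moss lily hop sage rose daisy fig

The last element of post-order is the root; it splits in-order into left and right subtrees.
Root teak: left subtree has 5 nodes {lily, hop, moss, pear, sage}, right has 3 {daisy, rose, fig}.
  Root pear: left subtree has 3 nodes {lily, hop, moss}, right has 1 {sage}.
    Root moss: left subtree has 2 nodes {lily, hop}, right has 0 { }.
      Root lily: left subtree has 0 nodes { }, right has 1 {hop}.
  Root rose: left subtree has 1 node {daisy}, right has 1 {fig}.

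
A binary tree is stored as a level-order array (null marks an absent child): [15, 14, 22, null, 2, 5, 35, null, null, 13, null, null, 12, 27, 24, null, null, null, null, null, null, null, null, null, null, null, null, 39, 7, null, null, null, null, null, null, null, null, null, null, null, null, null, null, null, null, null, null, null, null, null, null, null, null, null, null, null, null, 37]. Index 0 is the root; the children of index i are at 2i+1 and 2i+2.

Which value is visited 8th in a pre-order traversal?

35

Pre-order visits the node, then its left subtree, then its right subtree.
Visit 15.
At 15: go left to 14.
  Visit 14.
  At 14: no left child.
  At 14: go right to 2.
    Visit 2.
    At 2: go left to 13.
      13 is a leaf — visit 13.
    At 2: no right child.
At 15: go right to 22.
  Visit 22.
  At 22: go left to 5.
    Visit 5.
    At 5: no left child.
    At 5: go right to 12.
      12 is a leaf — visit 12.
  At 22: go right to 35.
    Visit 35.
    At 35: go left to 27.
      Visit 27.
      At 27: go left to 39.
        39 is a leaf — visit 39.
      At 27: go right to 7.
        Visit 7.
        At 7: go left to 37.
          37 is a leaf — visit 37.
        At 7: no right child.
    At 35: go right to 24.
      24 is a leaf — visit 24.
Full pre-order sequence: 15, 14, 2, 13, 22, 5, 12, 35, 27, 39, 7, 37, 24.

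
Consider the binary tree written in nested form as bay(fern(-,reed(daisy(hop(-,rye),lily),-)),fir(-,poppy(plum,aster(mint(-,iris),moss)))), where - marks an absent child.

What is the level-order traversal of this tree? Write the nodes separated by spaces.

Level-order visits nodes level by level from the root, left to right within each level.
Level 0: bay
Level 1: fern, fir
Level 2: reed, poppy
Level 3: daisy, plum, aster
Level 4: hop, lily, mint, moss
Level 5: rye, iris

bay fern fir reed poppy daisy plum aster hop lily mint moss rye iris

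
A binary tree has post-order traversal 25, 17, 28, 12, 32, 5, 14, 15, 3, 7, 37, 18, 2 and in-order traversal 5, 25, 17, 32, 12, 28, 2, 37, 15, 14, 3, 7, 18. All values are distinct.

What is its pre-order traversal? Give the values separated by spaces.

The last element of post-order is the root; it splits in-order into left and right subtrees.
Root 2: left subtree has 6 nodes {5, 25, 17, 32, 12, 28}, right has 6 {37, 15, 14, 3, 7, 18}.
  Root 5: left subtree has 0 nodes { }, right has 5 {25, 17, 32, 12, 28}.
    Root 32: left subtree has 2 nodes {25, 17}, right has 2 {12, 28}.
      Root 17: left subtree has 1 node {25}, right has 0 { }.
      Root 12: left subtree has 0 nodes { }, right has 1 {28}.
  Root 18: left subtree has 5 nodes {37, 15, 14, 3, 7}, right has 0 { }.
    Root 37: left subtree has 0 nodes { }, right has 4 {15, 14, 3, 7}.
      Root 7: left subtree has 3 nodes {15, 14, 3}, right has 0 { }.
        Root 3: left subtree has 2 nodes {15, 14}, right has 0 { }.
          Root 15: left subtree has 0 nodes { }, right has 1 {14}.

2 5 32 17 25 12 28 18 37 7 3 15 14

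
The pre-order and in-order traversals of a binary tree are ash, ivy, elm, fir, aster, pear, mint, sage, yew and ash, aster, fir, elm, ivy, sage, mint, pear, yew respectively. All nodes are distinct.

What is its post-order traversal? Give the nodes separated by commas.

aster, fir, elm, sage, mint, yew, pear, ivy, ash

The first element of pre-order is the root; it splits in-order into left and right subtrees.
Root ash: left subtree has 0 nodes { }, right has 8 {aster, fir, elm, ivy, sage, mint, pear, yew}.
  Root ivy: left subtree has 3 nodes {aster, fir, elm}, right has 4 {sage, mint, pear, yew}.
    Root elm: left subtree has 2 nodes {aster, fir}, right has 0 { }.
      Root fir: left subtree has 1 node {aster}, right has 0 { }.
    Root pear: left subtree has 2 nodes {sage, mint}, right has 1 {yew}.
      Root mint: left subtree has 1 node {sage}, right has 0 { }.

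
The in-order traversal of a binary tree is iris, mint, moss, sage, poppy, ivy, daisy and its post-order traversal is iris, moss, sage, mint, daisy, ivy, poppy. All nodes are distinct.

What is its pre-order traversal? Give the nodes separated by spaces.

poppy mint iris sage moss ivy daisy

The last element of post-order is the root; it splits in-order into left and right subtrees.
Root poppy: left subtree has 4 nodes {iris, mint, moss, sage}, right has 2 {ivy, daisy}.
  Root mint: left subtree has 1 node {iris}, right has 2 {moss, sage}.
    Root sage: left subtree has 1 node {moss}, right has 0 { }.
  Root ivy: left subtree has 0 nodes { }, right has 1 {daisy}.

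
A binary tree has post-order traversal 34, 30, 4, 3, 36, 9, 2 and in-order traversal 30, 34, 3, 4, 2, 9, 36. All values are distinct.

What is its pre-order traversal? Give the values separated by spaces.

2 3 30 34 4 9 36

The last element of post-order is the root; it splits in-order into left and right subtrees.
Root 2: left subtree has 4 nodes {30, 34, 3, 4}, right has 2 {9, 36}.
  Root 3: left subtree has 2 nodes {30, 34}, right has 1 {4}.
    Root 30: left subtree has 0 nodes { }, right has 1 {34}.
  Root 9: left subtree has 0 nodes { }, right has 1 {36}.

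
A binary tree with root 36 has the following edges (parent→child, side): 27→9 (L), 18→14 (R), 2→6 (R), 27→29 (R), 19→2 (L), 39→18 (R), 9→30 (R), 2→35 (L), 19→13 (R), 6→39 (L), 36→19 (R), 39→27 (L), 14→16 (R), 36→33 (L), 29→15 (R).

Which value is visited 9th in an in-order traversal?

15

In-order visits the left subtree, then the node, then the right subtree.
At 36: go left to 33.
  33 is a leaf — visit 33.
Visit 36.
At 36: go right to 19.
  At 19: go left to 2.
    At 2: go left to 35.
      35 is a leaf — visit 35.
    Visit 2.
    At 2: go right to 6.
      At 6: go left to 39.
        At 39: go left to 27.
          At 27: go left to 9.
            At 9: no left child.
            Visit 9.
            At 9: go right to 30.
              30 is a leaf — visit 30.
          Visit 27.
          At 27: go right to 29.
            At 29: no left child.
            Visit 29.
            At 29: go right to 15.
              15 is a leaf — visit 15.
        Visit 39.
        At 39: go right to 18.
          At 18: no left child.
          Visit 18.
          At 18: go right to 14.
            At 14: no left child.
            Visit 14.
            At 14: go right to 16.
              16 is a leaf — visit 16.
      Visit 6.
      At 6: no right child.
  Visit 19.
  At 19: go right to 13.
    13 is a leaf — visit 13.
Full in-order sequence: 33, 36, 35, 2, 9, 30, 27, 29, 15, 39, 18, 14, 16, 6, 19, 13.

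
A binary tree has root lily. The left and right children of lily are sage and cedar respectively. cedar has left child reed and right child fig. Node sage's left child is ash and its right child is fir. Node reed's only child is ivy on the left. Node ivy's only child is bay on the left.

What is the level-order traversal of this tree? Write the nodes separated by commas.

lily, sage, cedar, ash, fir, reed, fig, ivy, bay

Level-order visits nodes level by level from the root, left to right within each level.
Level 0: lily
Level 1: sage, cedar
Level 2: ash, fir, reed, fig
Level 3: ivy
Level 4: bay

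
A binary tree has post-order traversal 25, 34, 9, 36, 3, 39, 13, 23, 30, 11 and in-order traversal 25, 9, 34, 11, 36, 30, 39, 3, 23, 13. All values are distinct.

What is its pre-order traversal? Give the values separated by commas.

The last element of post-order is the root; it splits in-order into left and right subtrees.
Root 11: left subtree has 3 nodes {25, 9, 34}, right has 6 {36, 30, 39, 3, 23, 13}.
  Root 9: left subtree has 1 node {25}, right has 1 {34}.
  Root 30: left subtree has 1 node {36}, right has 4 {39, 3, 23, 13}.
    Root 23: left subtree has 2 nodes {39, 3}, right has 1 {13}.
      Root 39: left subtree has 0 nodes { }, right has 1 {3}.

11, 9, 25, 34, 30, 36, 23, 39, 3, 13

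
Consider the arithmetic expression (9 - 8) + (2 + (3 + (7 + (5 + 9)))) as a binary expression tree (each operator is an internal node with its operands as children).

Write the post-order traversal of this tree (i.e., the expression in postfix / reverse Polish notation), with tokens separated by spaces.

9 8 - 2 3 7 5 9 + + + + +

Post-order on an expression tree gives postfix notation: for each operator, emit left operand, right operand, then the operator.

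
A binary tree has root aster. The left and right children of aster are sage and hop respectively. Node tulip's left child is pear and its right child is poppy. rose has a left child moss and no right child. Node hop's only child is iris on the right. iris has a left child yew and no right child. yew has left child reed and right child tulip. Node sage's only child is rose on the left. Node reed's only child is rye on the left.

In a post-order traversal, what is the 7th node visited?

Post-order visits the left subtree, then the right subtree, then the node.
At aster: go left to sage.
  At sage: go left to rose.
    At rose: go left to moss.
      moss is a leaf — visit moss.
    At rose: no right child.
    Visit rose.
  At sage: no right child.
  Visit sage.
At aster: go right to hop.
  At hop: no left child.
  At hop: go right to iris.
    At iris: go left to yew.
      At yew: go left to reed.
        At reed: go left to rye.
          rye is a leaf — visit rye.
        At reed: no right child.
        Visit reed.
      At yew: go right to tulip.
        At tulip: go left to pear.
          pear is a leaf — visit pear.
        At tulip: go right to poppy.
          poppy is a leaf — visit poppy.
        Visit tulip.
      Visit yew.
    At iris: no right child.
    Visit iris.
  Visit hop.
Visit aster.
Full post-order sequence: moss, rose, sage, rye, reed, pear, poppy, tulip, yew, iris, hop, aster.

poppy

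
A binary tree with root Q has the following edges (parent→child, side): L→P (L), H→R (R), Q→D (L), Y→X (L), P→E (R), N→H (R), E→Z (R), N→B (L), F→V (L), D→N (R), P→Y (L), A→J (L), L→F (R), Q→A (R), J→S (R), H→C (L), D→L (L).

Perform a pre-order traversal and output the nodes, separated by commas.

Q, D, L, P, Y, X, E, Z, F, V, N, B, H, C, R, A, J, S

Pre-order visits the node, then its left subtree, then its right subtree.
Visit Q.
At Q: go left to D.
  Visit D.
  At D: go left to L.
    Visit L.
    At L: go left to P.
      Visit P.
      At P: go left to Y.
        Visit Y.
        At Y: go left to X.
          X is a leaf — visit X.
        At Y: no right child.
      At P: go right to E.
        Visit E.
        At E: no left child.
        At E: go right to Z.
          Z is a leaf — visit Z.
    At L: go right to F.
      Visit F.
      At F: go left to V.
        V is a leaf — visit V.
      At F: no right child.
  At D: go right to N.
    Visit N.
    At N: go left to B.
      B is a leaf — visit B.
    At N: go right to H.
      Visit H.
      At H: go left to C.
        C is a leaf — visit C.
      At H: go right to R.
        R is a leaf — visit R.
At Q: go right to A.
  Visit A.
  At A: go left to J.
    Visit J.
    At J: no left child.
    At J: go right to S.
      S is a leaf — visit S.
  At A: no right child.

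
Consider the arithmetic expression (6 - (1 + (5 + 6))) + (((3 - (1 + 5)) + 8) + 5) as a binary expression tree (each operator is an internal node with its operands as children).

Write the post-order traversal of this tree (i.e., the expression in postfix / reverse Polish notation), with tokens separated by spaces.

Post-order on an expression tree gives postfix notation: for each operator, emit left operand, right operand, then the operator.

6 1 5 6 + + - 3 1 5 + - 8 + 5 + +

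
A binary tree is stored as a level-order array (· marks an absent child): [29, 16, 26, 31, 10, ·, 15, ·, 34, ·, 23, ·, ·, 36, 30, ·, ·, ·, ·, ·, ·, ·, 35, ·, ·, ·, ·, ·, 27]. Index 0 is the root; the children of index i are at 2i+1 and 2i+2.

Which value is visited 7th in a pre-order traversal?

35

Pre-order visits the node, then its left subtree, then its right subtree.
Visit 29.
At 29: go left to 16.
  Visit 16.
  At 16: go left to 31.
    Visit 31.
    At 31: no left child.
    At 31: go right to 34.
      34 is a leaf — visit 34.
  At 16: go right to 10.
    Visit 10.
    At 10: no left child.
    At 10: go right to 23.
      Visit 23.
      At 23: no left child.
      At 23: go right to 35.
        35 is a leaf — visit 35.
At 29: go right to 26.
  Visit 26.
  At 26: no left child.
  At 26: go right to 15.
    Visit 15.
    At 15: go left to 36.
      Visit 36.
      At 36: no left child.
      At 36: go right to 27.
        27 is a leaf — visit 27.
    At 15: go right to 30.
      30 is a leaf — visit 30.
Full pre-order sequence: 29, 16, 31, 34, 10, 23, 35, 26, 15, 36, 27, 30.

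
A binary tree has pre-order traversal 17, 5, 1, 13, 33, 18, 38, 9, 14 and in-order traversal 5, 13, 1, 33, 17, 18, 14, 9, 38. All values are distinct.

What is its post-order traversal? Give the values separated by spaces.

13 33 1 5 14 9 38 18 17

The first element of pre-order is the root; it splits in-order into left and right subtrees.
Root 17: left subtree has 4 nodes {5, 13, 1, 33}, right has 4 {18, 14, 9, 38}.
  Root 5: left subtree has 0 nodes { }, right has 3 {13, 1, 33}.
    Root 1: left subtree has 1 node {13}, right has 1 {33}.
  Root 18: left subtree has 0 nodes { }, right has 3 {14, 9, 38}.
    Root 38: left subtree has 2 nodes {14, 9}, right has 0 { }.
      Root 9: left subtree has 1 node {14}, right has 0 { }.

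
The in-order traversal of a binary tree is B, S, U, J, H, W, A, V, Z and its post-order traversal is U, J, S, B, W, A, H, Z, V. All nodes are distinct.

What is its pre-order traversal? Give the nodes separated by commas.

V, H, B, S, J, U, A, W, Z

The last element of post-order is the root; it splits in-order into left and right subtrees.
Root V: left subtree has 7 nodes {B, S, U, J, H, W, A}, right has 1 {Z}.
  Root H: left subtree has 4 nodes {B, S, U, J}, right has 2 {W, A}.
    Root B: left subtree has 0 nodes { }, right has 3 {S, U, J}.
      Root S: left subtree has 0 nodes { }, right has 2 {U, J}.
        Root J: left subtree has 1 node {U}, right has 0 { }.
    Root A: left subtree has 1 node {W}, right has 0 { }.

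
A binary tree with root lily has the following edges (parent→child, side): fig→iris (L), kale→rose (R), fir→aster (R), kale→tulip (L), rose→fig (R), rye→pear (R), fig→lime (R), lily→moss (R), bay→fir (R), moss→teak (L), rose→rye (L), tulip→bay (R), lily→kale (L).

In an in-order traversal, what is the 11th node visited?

In-order visits the left subtree, then the node, then the right subtree.
At lily: go left to kale.
  At kale: go left to tulip.
    At tulip: no left child.
    Visit tulip.
    At tulip: go right to bay.
      At bay: no left child.
      Visit bay.
      At bay: go right to fir.
        At fir: no left child.
        Visit fir.
        At fir: go right to aster.
          aster is a leaf — visit aster.
  Visit kale.
  At kale: go right to rose.
    At rose: go left to rye.
      At rye: no left child.
      Visit rye.
      At rye: go right to pear.
        pear is a leaf — visit pear.
    Visit rose.
    At rose: go right to fig.
      At fig: go left to iris.
        iris is a leaf — visit iris.
      Visit fig.
      At fig: go right to lime.
        lime is a leaf — visit lime.
Visit lily.
At lily: go right to moss.
  At moss: go left to teak.
    teak is a leaf — visit teak.
  Visit moss.
  At moss: no right child.
Full in-order sequence: tulip, bay, fir, aster, kale, rye, pear, rose, iris, fig, lime, lily, teak, moss.

lime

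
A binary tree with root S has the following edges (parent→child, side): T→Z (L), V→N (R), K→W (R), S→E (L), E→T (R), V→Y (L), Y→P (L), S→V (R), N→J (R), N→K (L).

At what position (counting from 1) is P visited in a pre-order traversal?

Pre-order visits the node, then its left subtree, then its right subtree.
Visit S.
At S: go left to E.
  Visit E.
  At E: no left child.
  At E: go right to T.
    Visit T.
    At T: go left to Z.
      Z is a leaf — visit Z.
    At T: no right child.
At S: go right to V.
  Visit V.
  At V: go left to Y.
    Visit Y.
    At Y: go left to P.
      P is a leaf — visit P.
    At Y: no right child.
  At V: go right to N.
    Visit N.
    At N: go left to K.
      Visit K.
      At K: no left child.
      At K: go right to W.
        W is a leaf — visit W.
    At N: go right to J.
      J is a leaf — visit J.
Full pre-order sequence: S, E, T, Z, V, Y, P, N, K, W, J.

7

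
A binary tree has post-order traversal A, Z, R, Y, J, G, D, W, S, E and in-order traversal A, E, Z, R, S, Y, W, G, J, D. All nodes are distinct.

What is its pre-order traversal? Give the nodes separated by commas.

E, A, S, R, Z, W, Y, D, G, J

The last element of post-order is the root; it splits in-order into left and right subtrees.
Root E: left subtree has 1 node {A}, right has 8 {Z, R, S, Y, W, G, J, D}.
  Root S: left subtree has 2 nodes {Z, R}, right has 5 {Y, W, G, J, D}.
    Root R: left subtree has 1 node {Z}, right has 0 { }.
    Root W: left subtree has 1 node {Y}, right has 3 {G, J, D}.
      Root D: left subtree has 2 nodes {G, J}, right has 0 { }.
        Root G: left subtree has 0 nodes { }, right has 1 {J}.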